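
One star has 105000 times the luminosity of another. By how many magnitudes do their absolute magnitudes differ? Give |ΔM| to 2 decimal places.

|ΔM| ≈ 12.55

Pogson: ΔM = −2.5 log₁₀(ratio) = −2.5 log₁₀(105000) = −2.5 × 5.0212 = -12.553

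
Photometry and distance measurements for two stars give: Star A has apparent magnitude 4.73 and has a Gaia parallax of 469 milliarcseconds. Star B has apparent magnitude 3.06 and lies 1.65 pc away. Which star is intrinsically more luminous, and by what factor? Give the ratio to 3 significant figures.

Star A: p = 469 mas = 0.469″ → d = 1/p = 2.132 pc
Star A: M = m − 5 log₁₀ d + 5 = 4.73 − 5·0.3288 + 5 = 8.086
Star B: M = m − 5 log₁₀ d + 5 = 3.06 − 5·0.2175 + 5 = 6.973
ΔM = M_A − M_B = 8.086 − (6.973) = 1.113; smaller M is more luminous → Star B.
L ratio = 10^(0.4 |ΔM|) = 10^0.445 = 2.788

Star B is more luminous, by a factor of 2.79.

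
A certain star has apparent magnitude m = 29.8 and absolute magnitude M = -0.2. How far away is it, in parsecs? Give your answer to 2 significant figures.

d ≈ 1.0×10^7 pc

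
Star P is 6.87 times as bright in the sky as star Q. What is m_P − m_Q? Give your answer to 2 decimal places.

Pogson: Δm = −2.5 log₁₀(ratio) = −2.5 log₁₀(6.87) = −2.5 × 0.8370 = -2.092
Star P is brighter, so it has the smaller magnitude: the difference is negative.

m_P − m_Q ≈ -2.09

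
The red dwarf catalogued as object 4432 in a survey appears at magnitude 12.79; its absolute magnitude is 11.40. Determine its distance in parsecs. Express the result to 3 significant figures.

μ = m − M = 1.390
m − M = 5 log₁₀ d − 5
log₁₀ d = (m − M)/5 + 1 = 1.2780
d = 10^1.2780 = 18.97 pc

d ≈ 19.0 pc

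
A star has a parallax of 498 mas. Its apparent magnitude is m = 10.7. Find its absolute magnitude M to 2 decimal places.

M ≈ 14.19

p = 498 mas = 0.498″ → d = 1/p = 2.008 pc
5 log₁₀(d/10 pc) = 5 log₁₀(2.008) − 5 = -3.486
M = m − 5 log₁₀(d/10) = 10.7 + 3.486 = 14.186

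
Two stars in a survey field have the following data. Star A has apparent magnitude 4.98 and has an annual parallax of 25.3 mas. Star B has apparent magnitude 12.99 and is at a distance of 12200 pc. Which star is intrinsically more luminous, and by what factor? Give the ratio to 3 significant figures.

Star A: p = 25.3 mas = 0.0253″ → d = 1/p = 39.53 pc
Star A: M = m − 5 log₁₀ d + 5 = 4.98 − 5·1.5969 + 5 = 1.996
Star B: M = m − 5 log₁₀ d + 5 = 12.99 − 5·4.0864 + 5 = -2.442
ΔM = M_A − M_B = 1.996 − (-2.442) = 4.437; smaller M is more luminous → Star B.
L ratio = 10^(0.4 |ΔM|) = 10^1.775 = 59.56

Star B is more luminous, by a factor of 59.6.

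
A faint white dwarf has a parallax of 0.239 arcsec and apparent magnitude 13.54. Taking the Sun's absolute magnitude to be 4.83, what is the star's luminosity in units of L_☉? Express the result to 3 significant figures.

L/L_☉ ≈ 5.74×10^-5

d = 1/p = 1/0.239″ = 4.184 pc
M = m − 5 log₁₀ d + 5 = 13.54 − 5·0.6216 + 5 = 15.432
M − M_☉ = 15.432 − 4.83 = 10.602
L/L_☉ = 10^(−0.4 × 10.602) = 5.744×10^-5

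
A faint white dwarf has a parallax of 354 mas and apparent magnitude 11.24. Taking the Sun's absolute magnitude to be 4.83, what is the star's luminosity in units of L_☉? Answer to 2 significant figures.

L/L_☉ ≈ 2.2×10^-4

d = 1/p = 1000/354 mas = 2.825 pc
M = m − 5 log₁₀ d + 5 = 11.24 − 5·0.4510 + 5 = 13.985
M − M_☉ = 13.985 − 4.83 = 9.155
L/L_☉ = 10^(−0.4 × 9.155) = 2.178×10^-4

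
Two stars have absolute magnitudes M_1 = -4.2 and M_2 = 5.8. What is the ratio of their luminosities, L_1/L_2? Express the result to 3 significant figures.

ΔM = M_1 − M_2 = -10.0
L_1/L_2 = 10^(−0.4 ΔM) = 10^4.000 = 10000

L_1/L_2 ≈ 10000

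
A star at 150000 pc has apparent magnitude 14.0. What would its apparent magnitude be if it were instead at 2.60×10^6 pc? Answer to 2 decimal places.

m ≈ 20.19

Flux ∝ 1/d², so Δm = 5 log₁₀(d₂/d₁) = 5 log₁₀(2.60×10^6/150000) = 6.194
m₂ = m₁ + Δm = 14.0 + (6.194) = 20.194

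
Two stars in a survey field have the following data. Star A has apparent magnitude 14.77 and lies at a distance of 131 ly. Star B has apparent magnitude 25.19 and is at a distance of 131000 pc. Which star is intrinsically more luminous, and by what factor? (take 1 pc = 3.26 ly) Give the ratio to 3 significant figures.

Star B is more luminous, by a factor of 722.

Star A: d = 131 ly / 3.26 = 40.18 pc
Star A: M = m − 5 log₁₀ d + 5 = 14.77 − 5·1.6041 + 5 = 11.750
Star B: M = m − 5 log₁₀ d + 5 = 25.19 − 5·5.1173 + 5 = 4.604
ΔM = M_A − M_B = 11.750 − (4.604) = 7.146; smaller M is more luminous → Star B.
L ratio = 10^(0.4 |ΔM|) = 10^2.858 = 721.8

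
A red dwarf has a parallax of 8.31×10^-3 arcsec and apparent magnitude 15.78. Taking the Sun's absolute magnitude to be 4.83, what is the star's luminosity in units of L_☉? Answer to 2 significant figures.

L/L_☉ ≈ 6.0×10^-3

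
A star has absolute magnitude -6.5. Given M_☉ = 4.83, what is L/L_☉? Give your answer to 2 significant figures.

L/L_☉ ≈ 34000

M − M_☉ = -6.5 − 4.83 = -11.330
L/L_☉ = 10^(−0.4 (M − M_☉)) = 10^4.532 = 34040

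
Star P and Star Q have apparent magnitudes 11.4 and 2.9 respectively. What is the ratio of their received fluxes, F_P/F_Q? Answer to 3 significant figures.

F_P/F_Q ≈ 3.98×10^-4

Δm = 11.4 − (2.9) = 8.5
Flux ratio = 10^(−0.4 Δm) = 10^(−0.4 × 8.5) = 10^-3.400 = 3.981×10^-4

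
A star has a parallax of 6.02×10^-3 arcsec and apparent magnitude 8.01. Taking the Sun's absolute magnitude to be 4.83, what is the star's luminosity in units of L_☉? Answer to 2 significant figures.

L/L_☉ ≈ 15

d = 1/p = 1/6.02×10^-3″ = 166.1 pc
M = m − 5 log₁₀ d + 5 = 8.01 − 5·2.2204 + 5 = 1.908
M − M_☉ = 1.908 − 4.83 = -2.922
L/L_☉ = 10^(−0.4 × -2.922) = 14.75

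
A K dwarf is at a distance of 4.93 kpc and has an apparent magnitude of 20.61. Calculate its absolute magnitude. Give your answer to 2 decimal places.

d = 4.93 kpc = 4930 pc
5 log₁₀(d/10 pc) = 5 log₁₀(4930) − 5 = 13.464
M = m − 5 log₁₀(d/10) = 20.61 − 13.464 = 7.146

M ≈ 7.15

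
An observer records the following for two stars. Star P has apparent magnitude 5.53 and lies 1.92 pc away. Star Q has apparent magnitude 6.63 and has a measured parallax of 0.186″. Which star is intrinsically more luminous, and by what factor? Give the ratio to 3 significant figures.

Star Q is more luminous, by a factor of 2.85.

Star P: M = m − 5 log₁₀ d + 5 = 5.53 − 5·0.2833 + 5 = 9.113
Star Q: d = 1/p = 1/0.186″ = 5.376 pc
Star Q: M = m − 5 log₁₀ d + 5 = 6.63 − 5·0.7305 + 5 = 7.978
ΔM = M_P − M_Q = 9.113 − (7.978) = 1.136; smaller M is more luminous → Star Q.
L ratio = 10^(0.4 |ΔM|) = 10^0.454 = 2.847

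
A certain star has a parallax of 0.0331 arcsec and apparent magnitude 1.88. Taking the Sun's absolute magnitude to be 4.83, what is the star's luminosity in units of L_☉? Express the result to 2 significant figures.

L/L_☉ ≈ 140

d = 1/p = 1/0.0331″ = 30.21 pc
M = m − 5 log₁₀ d + 5 = 1.88 − 5·1.4802 + 5 = -0.521
M − M_☉ = -0.521 − 4.83 = -5.351
L/L_☉ = 10^(−0.4 × -5.351) = 138.1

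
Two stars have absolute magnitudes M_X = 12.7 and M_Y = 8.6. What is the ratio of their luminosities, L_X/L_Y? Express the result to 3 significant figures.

ΔM = M_X − M_Y = 4.1
L_X/L_Y = 10^(−0.4 ΔM) = 10^-1.640 = 0.02291

L_X/L_Y ≈ 0.0229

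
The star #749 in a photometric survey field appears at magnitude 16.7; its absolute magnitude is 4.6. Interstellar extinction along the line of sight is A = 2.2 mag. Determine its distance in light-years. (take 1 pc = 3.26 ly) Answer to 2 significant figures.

m − M = 5 log₁₀(d/10 pc) + A  ⇒  16.7 − (4.6) − 2.2 = 5 log₁₀(d/10)
9.900 = 5 log₁₀(d/10)
log₁₀ d = (m − M − A)/5 + 1 = 2.9800
d = 10^2.9800 = 955.0 pc
= 3113 ly

d ≈ 3100 ly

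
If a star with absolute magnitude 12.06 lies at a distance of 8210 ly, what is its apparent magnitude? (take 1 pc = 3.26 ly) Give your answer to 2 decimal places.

m ≈ 24.07

d = 8210 ly / 3.26 = 2518 pc
m = M + 5 log₁₀ d − 5 = 12.06 + 5·3.4011 − 5 = 24.066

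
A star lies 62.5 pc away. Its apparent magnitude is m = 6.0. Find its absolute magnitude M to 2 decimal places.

5 log₁₀(d/10 pc) = 5 log₁₀(62.50) − 5 = 3.979
M = m − 5 log₁₀(d/10) = 6.0 − 3.979 = 2.021

M ≈ 2.02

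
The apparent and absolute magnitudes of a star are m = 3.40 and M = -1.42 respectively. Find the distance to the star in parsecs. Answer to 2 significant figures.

d ≈ 92 pc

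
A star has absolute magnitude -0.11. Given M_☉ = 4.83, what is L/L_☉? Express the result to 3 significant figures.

M − M_☉ = -0.11 − 4.83 = -4.940
L/L_☉ = 10^(−0.4 (M − M_☉)) = 10^1.976 = 94.62

L/L_☉ ≈ 94.6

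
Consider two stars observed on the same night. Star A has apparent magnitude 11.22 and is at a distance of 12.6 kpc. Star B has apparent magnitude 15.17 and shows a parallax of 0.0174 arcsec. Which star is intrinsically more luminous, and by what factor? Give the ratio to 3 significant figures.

Star A: d = 12.6 kpc = 12600 pc
Star A: M = m − 5 log₁₀ d + 5 = 11.22 − 5·4.1004 + 5 = -4.282
Star B: d = 1/p = 1/0.0174″ = 57.47 pc
Star B: M = m − 5 log₁₀ d + 5 = 15.17 − 5·1.7595 + 5 = 11.373
ΔM = M_A − M_B = -4.282 − (11.373) = -15.655; smaller M is more luminous → Star A.
L ratio = 10^(0.4 |ΔM|) = 10^6.262 = 1.827×10^6

Star A is more luminous, by a factor of 1.83×10^6.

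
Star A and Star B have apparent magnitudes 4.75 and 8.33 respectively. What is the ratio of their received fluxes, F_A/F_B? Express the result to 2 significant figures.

F_A/F_B ≈ 27

Magnitude difference = -3.58
Flux ratio = 10^(−0.4 Δm) = 10^(−0.4 × -3.58) = 10^1.432 = 27.04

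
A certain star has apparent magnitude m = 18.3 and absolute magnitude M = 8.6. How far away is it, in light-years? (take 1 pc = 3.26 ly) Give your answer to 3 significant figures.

μ = m − M = 9.700
m − M = 5 log₁₀ d − 5
log₁₀ d = (m − M)/5 + 1 = 2.9400
d = 10^2.9400 = 871.0 pc
= 2839 ly

d ≈ 2840 ly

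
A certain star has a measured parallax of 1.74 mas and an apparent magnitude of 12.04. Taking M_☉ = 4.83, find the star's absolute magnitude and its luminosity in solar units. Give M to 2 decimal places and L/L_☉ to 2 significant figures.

M ≈ 3.24; L/L_☉ ≈ 4.3

d = 1/p = 1000/1.74 mas = 574.7 pc
M = m − 5 log₁₀ d + 5 = 12.04 − 5·2.7595 + 5 = 3.243
M − M_☉ = 3.243 − 4.83 = -1.587
L/L_☉ = 10^(−0.4 × -1.587) = 4.314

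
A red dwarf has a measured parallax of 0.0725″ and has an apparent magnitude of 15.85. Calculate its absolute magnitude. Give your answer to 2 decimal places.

d = 1/p = 1/0.0725″ = 13.79 pc
5 log₁₀(d/10 pc) = 5 log₁₀(13.79) − 5 = 0.698
M = m − 5 log₁₀(d/10) = 15.85 − 0.698 = 15.152

M ≈ 15.15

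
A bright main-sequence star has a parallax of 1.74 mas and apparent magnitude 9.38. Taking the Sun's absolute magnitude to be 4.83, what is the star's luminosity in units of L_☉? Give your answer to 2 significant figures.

L/L_☉ ≈ 50

d = 1/p = 1000/1.74 mas = 574.7 pc
M = m − 5 log₁₀ d + 5 = 9.38 − 5·2.7595 + 5 = 0.583
M − M_☉ = 0.583 − 4.83 = -4.247
L/L_☉ = 10^(−0.4 × -4.247) = 49.99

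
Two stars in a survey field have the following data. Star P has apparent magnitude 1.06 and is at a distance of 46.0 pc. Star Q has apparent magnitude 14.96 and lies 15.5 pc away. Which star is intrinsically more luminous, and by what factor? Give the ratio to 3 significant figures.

Star P is more luminous, by a factor of 3.20×10^6.

Star P: M = m − 5 log₁₀ d + 5 = 1.06 − 5·1.6628 + 5 = -2.254
Star Q: M = m − 5 log₁₀ d + 5 = 14.96 − 5·1.1903 + 5 = 14.008
ΔM = M_P − M_Q = -2.254 − (14.008) = -16.262; smaller M is more luminous → Star P.
L ratio = 10^(0.4 |ΔM|) = 10^6.505 = 3.198×10^6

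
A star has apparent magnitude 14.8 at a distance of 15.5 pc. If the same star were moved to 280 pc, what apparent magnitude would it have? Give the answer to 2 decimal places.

m ≈ 21.08

Flux ∝ 1/d², so Δm = 5 log₁₀(d₂/d₁) = 5 log₁₀(280/15.5) = 6.284
m₂ = m₁ + Δm = 14.8 + (6.284) = 21.084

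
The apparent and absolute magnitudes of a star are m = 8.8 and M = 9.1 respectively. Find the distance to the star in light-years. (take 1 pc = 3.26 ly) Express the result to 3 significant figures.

d ≈ 28.4 ly

μ = m − M = -0.300
m − M = 5 log₁₀ d − 5
log₁₀ d = (m − M)/5 + 1 = 0.9400
d = 10^0.9400 = 8.710 pc
= 28.39 ly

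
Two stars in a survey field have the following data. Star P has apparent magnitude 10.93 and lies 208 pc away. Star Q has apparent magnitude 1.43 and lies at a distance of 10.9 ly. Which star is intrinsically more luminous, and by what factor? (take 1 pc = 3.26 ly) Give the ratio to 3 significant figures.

Star Q is more luminous, by a factor of 1.63.

Star P: M = m − 5 log₁₀ d + 5 = 10.93 − 5·2.3181 + 5 = 4.340
Star Q: d = 10.9 ly / 3.26 = 3.344 pc
Star Q: M = m − 5 log₁₀ d + 5 = 1.43 − 5·0.5242 + 5 = 3.809
ΔM = M_P − M_Q = 4.340 − (3.809) = 0.531; smaller M is more luminous → Star Q.
L ratio = 10^(0.4 |ΔM|) = 10^0.212 = 1.630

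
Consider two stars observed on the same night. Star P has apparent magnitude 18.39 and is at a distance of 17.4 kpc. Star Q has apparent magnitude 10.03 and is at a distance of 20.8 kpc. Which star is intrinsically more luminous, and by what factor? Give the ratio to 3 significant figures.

Star P: d = 17.4 kpc = 17400 pc
Star P: M = m − 5 log₁₀ d + 5 = 18.39 − 5·4.2405 + 5 = 2.187
Star Q: d = 20.8 kpc = 20800 pc
Star Q: M = m − 5 log₁₀ d + 5 = 10.03 − 5·4.3181 + 5 = -6.560
ΔM = M_P − M_Q = 2.187 − (-6.560) = 8.748; smaller M is more luminous → Star Q.
L ratio = 10^(0.4 |ΔM|) = 10^3.499 = 3155

Star Q is more luminous, by a factor of 3160.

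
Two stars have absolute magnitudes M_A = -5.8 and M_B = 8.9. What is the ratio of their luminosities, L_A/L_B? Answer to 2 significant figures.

ΔM = M_A − M_B = -14.7
L_A/L_B = 10^(−0.4 ΔM) = 10^5.880 = 758600

L_A/L_B ≈ 760000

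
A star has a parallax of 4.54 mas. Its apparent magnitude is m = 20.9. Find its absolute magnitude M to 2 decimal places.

M ≈ 14.19

p = 4.54 mas = 4.54×10^-3″ → d = 1/p = 220.3 pc
5 log₁₀(d/10 pc) = 5 log₁₀(220.3) − 5 = 6.715
M = m − 5 log₁₀(d/10) = 20.9 − 6.715 = 14.185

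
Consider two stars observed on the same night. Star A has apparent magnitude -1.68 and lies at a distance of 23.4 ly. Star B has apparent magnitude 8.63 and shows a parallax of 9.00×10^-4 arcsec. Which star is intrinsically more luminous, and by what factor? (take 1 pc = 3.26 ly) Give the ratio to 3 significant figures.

Star A: d = 23.4 ly / 3.26 = 7.178 pc
Star A: M = m − 5 log₁₀ d + 5 = -1.68 − 5·0.8560 + 5 = -0.960
Star B: d = 1/p = 1/9.00×10^-4″ = 1111 pc
Star B: M = m − 5 log₁₀ d + 5 = 8.63 − 5·3.0458 + 5 = -1.599
ΔM = M_A − M_B = -0.960 − (-1.599) = 0.639; smaller M is more luminous → Star B.
L ratio = 10^(0.4 |ΔM|) = 10^0.256 = 1.801

Star B is more luminous, by a factor of 1.80.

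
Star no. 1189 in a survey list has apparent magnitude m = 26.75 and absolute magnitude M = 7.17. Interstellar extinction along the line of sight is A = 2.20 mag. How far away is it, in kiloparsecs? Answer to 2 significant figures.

m − M = 5 log₁₀(d/10 pc) + A  ⇒  26.75 − (7.17) − 2.20 = 5 log₁₀(d/10)
17.380 = 5 log₁₀(d/10)
log₁₀ d = (m − M − A)/5 + 1 = 4.4760
d = 10^4.4760 = 29920 pc
= 29.92 kpc

d ≈ 30 kpc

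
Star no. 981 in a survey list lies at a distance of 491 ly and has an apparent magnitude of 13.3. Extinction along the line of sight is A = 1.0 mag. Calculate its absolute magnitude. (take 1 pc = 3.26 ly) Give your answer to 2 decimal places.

d = 491 ly / 3.26 = 150.6 pc
5 log₁₀(d/10 pc) = 5 log₁₀(150.6) − 5 = 5.889
M = m − 5 log₁₀(d/10) − A = 13.3 − 5.889 − 1.0 = 6.411

M ≈ 6.41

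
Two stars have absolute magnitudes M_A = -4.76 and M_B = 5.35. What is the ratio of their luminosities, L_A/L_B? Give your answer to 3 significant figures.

ΔM = M_A − M_B = -10.11
L_A/L_B = 10^(−0.4 ΔM) = 10^4.044 = 11070

L_A/L_B ≈ 11100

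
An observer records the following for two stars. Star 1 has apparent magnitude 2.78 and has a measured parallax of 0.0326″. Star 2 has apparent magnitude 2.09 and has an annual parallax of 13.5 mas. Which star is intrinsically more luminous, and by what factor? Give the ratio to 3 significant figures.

Star 2 is more luminous, by a factor of 11.0.

Star 1: d = 1/p = 1/0.0326″ = 30.67 pc
Star 1: M = m − 5 log₁₀ d + 5 = 2.78 − 5·1.4868 + 5 = 0.346
Star 2: p = 13.5 mas = 0.0135″ → d = 1/p = 74.07 pc
Star 2: M = m − 5 log₁₀ d + 5 = 2.09 − 5·1.8697 + 5 = -2.258
ΔM = M_1 − M_2 = 0.346 − (-2.258) = 2.604; smaller M is more luminous → Star 2.
L ratio = 10^(0.4 |ΔM|) = 10^1.042 = 11.01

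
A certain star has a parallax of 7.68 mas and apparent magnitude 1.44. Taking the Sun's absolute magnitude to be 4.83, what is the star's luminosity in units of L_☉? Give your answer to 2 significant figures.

d = 1/p = 1000/7.68 mas = 130.2 pc
M = m − 5 log₁₀ d + 5 = 1.44 − 5·2.1146 + 5 = -4.133
M − M_☉ = -4.133 − 4.83 = -8.963
L/L_☉ = 10^(−0.4 × -8.963) = 3848

L/L_☉ ≈ 3800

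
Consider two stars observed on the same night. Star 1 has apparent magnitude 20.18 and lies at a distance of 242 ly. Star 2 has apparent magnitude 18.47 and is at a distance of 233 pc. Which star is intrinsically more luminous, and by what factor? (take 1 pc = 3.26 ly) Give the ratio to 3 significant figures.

Star 1: d = 242 ly / 3.26 = 74.23 pc
Star 1: M = m − 5 log₁₀ d + 5 = 20.18 − 5·1.8706 + 5 = 15.827
Star 2: M = m − 5 log₁₀ d + 5 = 18.47 − 5·2.3674 + 5 = 11.633
ΔM = M_1 − M_2 = 15.827 − (11.633) = 4.194; smaller M is more luminous → Star 2.
L ratio = 10^(0.4 |ΔM|) = 10^1.678 = 47.59

Star 2 is more luminous, by a factor of 47.6.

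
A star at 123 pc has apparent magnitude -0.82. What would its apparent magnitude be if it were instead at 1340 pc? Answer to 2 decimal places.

m ≈ 4.37

Flux ∝ 1/d², so Δm = 5 log₁₀(d₂/d₁) = 5 log₁₀(1340/123) = 5.186
m₂ = m₁ + Δm = -0.82 + (5.186) = 4.366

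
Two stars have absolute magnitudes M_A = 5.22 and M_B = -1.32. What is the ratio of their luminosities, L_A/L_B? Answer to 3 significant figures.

L_A/L_B ≈ 2.42×10^-3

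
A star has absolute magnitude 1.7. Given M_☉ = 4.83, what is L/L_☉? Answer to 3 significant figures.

L/L_☉ ≈ 17.9

M − M_☉ = 1.7 − 4.83 = -3.130
L/L_☉ = 10^(−0.4 (M − M_☉)) = 10^1.252 = 17.86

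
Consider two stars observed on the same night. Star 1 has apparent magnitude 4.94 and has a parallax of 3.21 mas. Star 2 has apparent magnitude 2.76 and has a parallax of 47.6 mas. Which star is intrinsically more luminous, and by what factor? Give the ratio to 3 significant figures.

Star 1 is more luminous, by a factor of 29.5.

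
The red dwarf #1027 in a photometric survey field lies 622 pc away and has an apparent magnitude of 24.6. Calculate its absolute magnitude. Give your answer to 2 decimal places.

M ≈ 15.63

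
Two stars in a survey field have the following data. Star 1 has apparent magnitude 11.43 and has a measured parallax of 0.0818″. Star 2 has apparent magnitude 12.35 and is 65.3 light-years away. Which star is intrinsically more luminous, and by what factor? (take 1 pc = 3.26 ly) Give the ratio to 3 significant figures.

Star 2 is more luminous, by a factor of 1.15.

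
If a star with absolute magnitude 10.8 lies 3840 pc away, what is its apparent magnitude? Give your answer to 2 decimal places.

m = M + 5 log₁₀ d − 5 = 10.8 + 5·3.5843 − 5 = 23.722

m ≈ 23.72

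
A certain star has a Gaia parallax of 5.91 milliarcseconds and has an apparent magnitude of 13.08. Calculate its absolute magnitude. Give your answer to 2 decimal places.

M ≈ 6.94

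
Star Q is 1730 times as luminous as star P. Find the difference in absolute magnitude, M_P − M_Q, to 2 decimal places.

M_P − M_Q ≈ 8.10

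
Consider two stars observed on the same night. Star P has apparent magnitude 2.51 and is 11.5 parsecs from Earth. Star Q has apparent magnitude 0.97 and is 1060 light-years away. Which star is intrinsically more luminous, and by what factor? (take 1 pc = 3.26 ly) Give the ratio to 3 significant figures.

Star Q is more luminous, by a factor of 3300.

Star P: M = m − 5 log₁₀ d + 5 = 2.51 − 5·1.0607 + 5 = 2.207
Star Q: d = 1060 ly / 3.26 = 325.2 pc
Star Q: M = m − 5 log₁₀ d + 5 = 0.97 − 5·2.5121 + 5 = -6.590
ΔM = M_P − M_Q = 2.207 − (-6.590) = 8.797; smaller M is more luminous → Star Q.
L ratio = 10^(0.4 |ΔM|) = 10^3.519 = 3302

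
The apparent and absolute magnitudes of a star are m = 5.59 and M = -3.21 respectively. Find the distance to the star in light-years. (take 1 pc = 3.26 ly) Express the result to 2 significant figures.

d ≈ 1900 ly

μ = m − M = 8.800
m − M = 5 log₁₀ d − 5
log₁₀ d = (m − M)/5 + 1 = 2.7600
d = 10^2.7600 = 575.4 pc
= 1876 ly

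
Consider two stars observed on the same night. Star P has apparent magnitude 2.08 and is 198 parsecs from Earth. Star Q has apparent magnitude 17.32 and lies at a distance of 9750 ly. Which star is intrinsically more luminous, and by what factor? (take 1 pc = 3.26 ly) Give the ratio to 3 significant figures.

Star P: M = m − 5 log₁₀ d + 5 = 2.08 − 5·2.2967 + 5 = -4.403
Star Q: d = 9750 ly / 3.26 = 2991 pc
Star Q: M = m − 5 log₁₀ d + 5 = 17.32 − 5·3.4758 + 5 = 4.941
ΔM = M_P − M_Q = -4.403 − (4.941) = -9.344; smaller M is more luminous → Star P.
L ratio = 10^(0.4 |ΔM|) = 10^3.738 = 5467

Star P is more luminous, by a factor of 5470.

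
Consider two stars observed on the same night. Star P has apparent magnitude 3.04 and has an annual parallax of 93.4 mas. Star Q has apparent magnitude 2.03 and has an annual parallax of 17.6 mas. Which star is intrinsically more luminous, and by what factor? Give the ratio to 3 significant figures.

Star P: p = 93.4 mas = 0.0934″ → d = 1/p = 10.71 pc
Star P: M = m − 5 log₁₀ d + 5 = 3.04 − 5·1.0297 + 5 = 2.892
Star Q: p = 17.6 mas = 0.0176″ → d = 1/p = 56.82 pc
Star Q: M = m − 5 log₁₀ d + 5 = 2.03 − 5·1.7545 + 5 = -1.742
ΔM = M_P − M_Q = 2.892 − (-1.742) = 4.634; smaller M is more luminous → Star Q.
L ratio = 10^(0.4 |ΔM|) = 10^1.854 = 71.40

Star Q is more luminous, by a factor of 71.4.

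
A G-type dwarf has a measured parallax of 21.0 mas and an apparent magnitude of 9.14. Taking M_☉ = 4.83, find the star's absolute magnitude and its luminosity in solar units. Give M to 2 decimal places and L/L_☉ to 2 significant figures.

M ≈ 5.75; L/L_☉ ≈ 0.43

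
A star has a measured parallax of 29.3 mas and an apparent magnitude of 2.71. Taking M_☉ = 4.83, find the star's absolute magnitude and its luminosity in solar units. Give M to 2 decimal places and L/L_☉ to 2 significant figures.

d = 1/p = 1000/29.3 mas = 34.13 pc
M = m − 5 log₁₀ d + 5 = 2.71 − 5·1.5331 + 5 = 0.044
M − M_☉ = 0.044 − 4.83 = -4.786
L/L_☉ = 10^(−0.4 × -4.786) = 82.09

M ≈ 0.04; L/L_☉ ≈ 82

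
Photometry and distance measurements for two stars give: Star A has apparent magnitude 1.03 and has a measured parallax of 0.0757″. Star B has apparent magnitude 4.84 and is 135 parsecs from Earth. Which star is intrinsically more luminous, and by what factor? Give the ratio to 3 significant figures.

Star B is more luminous, by a factor of 3.13.

Star A: d = 1/p = 1/0.0757″ = 13.21 pc
Star A: M = m − 5 log₁₀ d + 5 = 1.03 − 5·1.1209 + 5 = 0.425
Star B: M = m − 5 log₁₀ d + 5 = 4.84 − 5·2.1303 + 5 = -0.812
ΔM = M_A − M_B = 0.425 − (-0.812) = 1.237; smaller M is more luminous → Star B.
L ratio = 10^(0.4 |ΔM|) = 10^0.495 = 3.125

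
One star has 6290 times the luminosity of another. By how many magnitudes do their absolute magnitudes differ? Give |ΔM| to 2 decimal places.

|ΔM| ≈ 9.50

Pogson: ΔM = −2.5 log₁₀(ratio) = −2.5 log₁₀(6290) = −2.5 × 3.7987 = -9.497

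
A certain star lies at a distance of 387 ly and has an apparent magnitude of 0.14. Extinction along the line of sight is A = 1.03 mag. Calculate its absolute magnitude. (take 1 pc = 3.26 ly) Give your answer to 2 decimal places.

d = 387 ly / 3.26 = 118.7 pc
5 log₁₀(d/10 pc) = 5 log₁₀(118.7) − 5 = 5.372
M = m − 5 log₁₀(d/10) − A = 0.14 − 5.372 − 1.03 = -6.262

M ≈ -6.26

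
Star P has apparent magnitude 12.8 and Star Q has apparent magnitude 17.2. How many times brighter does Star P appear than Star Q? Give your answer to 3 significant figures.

57.5

Magnitude difference = -4.4
Flux ratio = 10^(−0.4 Δm) = 10^(−0.4 × -4.4) = 10^1.760 = 57.54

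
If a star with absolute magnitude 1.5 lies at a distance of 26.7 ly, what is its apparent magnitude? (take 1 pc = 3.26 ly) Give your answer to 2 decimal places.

m ≈ 1.07

d = 26.7 ly / 3.26 = 8.190 pc
m = M + 5 log₁₀ d − 5 = 1.5 + 5·0.9133 − 5 = 1.066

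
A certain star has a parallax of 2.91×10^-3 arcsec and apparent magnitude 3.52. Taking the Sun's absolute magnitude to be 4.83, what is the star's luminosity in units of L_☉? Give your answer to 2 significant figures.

L/L_☉ ≈ 3900

d = 1/p = 1/2.91×10^-3″ = 343.6 pc
M = m − 5 log₁₀ d + 5 = 3.52 − 5·2.5361 + 5 = -4.161
M − M_☉ = -4.161 − 4.83 = -8.991
L/L_☉ = 10^(−0.4 × -8.991) = 3947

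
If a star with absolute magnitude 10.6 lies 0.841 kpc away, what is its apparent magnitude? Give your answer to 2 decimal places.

d = 0.841 kpc = 841.0 pc
m = M + 5 log₁₀ d − 5 = 10.6 + 5·2.9248 − 5 = 20.224

m ≈ 20.22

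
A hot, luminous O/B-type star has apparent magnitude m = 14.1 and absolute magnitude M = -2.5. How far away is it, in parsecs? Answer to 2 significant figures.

d ≈ 21000 pc

μ = m − M = 16.600
m − M = 5 log₁₀ d − 5
log₁₀ d = (m − M)/5 + 1 = 4.3200
d = 10^4.3200 = 20890 pc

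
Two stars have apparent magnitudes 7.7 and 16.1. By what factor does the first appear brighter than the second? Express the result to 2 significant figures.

2300

Magnitude difference = -8.4
Flux ratio = 10^(−0.4 Δm) = 10^(−0.4 × -8.4) = 10^3.360 = 2291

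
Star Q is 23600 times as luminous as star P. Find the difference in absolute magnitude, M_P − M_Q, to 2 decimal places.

M_P − M_Q ≈ 10.93

Pogson: ΔM = −2.5 log₁₀(ratio) = −2.5 log₁₀(23600) = −2.5 × 4.3729 = -10.932
Star Q is brighter so has the smaller magnitude: M_P − M_Q is positive.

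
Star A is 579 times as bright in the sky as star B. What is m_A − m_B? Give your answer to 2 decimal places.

Pogson: Δm = −2.5 log₁₀(ratio) = −2.5 log₁₀(579) = −2.5 × 2.7627 = -6.907
Star A is brighter, so it has the smaller magnitude: the difference is negative.

m_A − m_B ≈ -6.91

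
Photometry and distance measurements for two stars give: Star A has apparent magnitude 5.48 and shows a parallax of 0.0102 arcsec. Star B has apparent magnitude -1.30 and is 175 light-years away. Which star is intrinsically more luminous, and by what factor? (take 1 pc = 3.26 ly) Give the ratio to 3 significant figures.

Star B is more luminous, by a factor of 154.

Star A: d = 1/p = 1/0.0102″ = 98.04 pc
Star A: M = m − 5 log₁₀ d + 5 = 5.48 − 5·1.9914 + 5 = 0.523
Star B: d = 175 ly / 3.26 = 53.68 pc
Star B: M = m − 5 log₁₀ d + 5 = -1.30 − 5·1.7298 + 5 = -4.949
ΔM = M_A − M_B = 0.523 − (-4.949) = 5.472; smaller M is more luminous → Star B.
L ratio = 10^(0.4 |ΔM|) = 10^2.189 = 154.5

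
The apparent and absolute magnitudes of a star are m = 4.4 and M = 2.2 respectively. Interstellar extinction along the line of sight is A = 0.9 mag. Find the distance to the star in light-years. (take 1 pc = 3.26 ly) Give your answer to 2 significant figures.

m − M = 5 log₁₀(d/10 pc) + A  ⇒  4.4 − (2.2) − 0.9 = 5 log₁₀(d/10)
1.300 = 5 log₁₀(d/10)
log₁₀ d = (m − M − A)/5 + 1 = 1.2600
d = 10^1.2600 = 18.20 pc
= 59.32 ly

d ≈ 59 ly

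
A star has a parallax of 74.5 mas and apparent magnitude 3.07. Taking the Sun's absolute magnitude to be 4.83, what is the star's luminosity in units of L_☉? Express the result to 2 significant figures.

L/L_☉ ≈ 9.1

d = 1/p = 1000/74.5 mas = 13.42 pc
M = m − 5 log₁₀ d + 5 = 3.07 − 5·1.1278 + 5 = 2.431
M − M_☉ = 2.431 − 4.83 = -2.399
L/L_☉ = 10^(−0.4 × -2.399) = 9.114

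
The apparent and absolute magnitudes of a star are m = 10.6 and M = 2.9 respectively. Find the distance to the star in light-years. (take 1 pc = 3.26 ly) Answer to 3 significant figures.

d ≈ 1130 ly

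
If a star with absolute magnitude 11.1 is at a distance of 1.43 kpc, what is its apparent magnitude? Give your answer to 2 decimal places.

d = 1.43 kpc = 1430 pc
m = M + 5 log₁₀ d − 5 = 11.1 + 5·3.1553 − 5 = 21.877

m ≈ 21.88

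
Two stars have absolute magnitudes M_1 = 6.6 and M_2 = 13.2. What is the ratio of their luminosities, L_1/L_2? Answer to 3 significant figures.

L_1/L_2 ≈ 437

ΔM = M_1 − M_2 = -6.6
L_1/L_2 = 10^(−0.4 ΔM) = 10^2.640 = 436.5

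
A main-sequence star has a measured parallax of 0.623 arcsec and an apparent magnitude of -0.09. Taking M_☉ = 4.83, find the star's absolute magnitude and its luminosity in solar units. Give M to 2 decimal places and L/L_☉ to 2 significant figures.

d = 1/p = 1/0.623″ = 1.605 pc
M = m − 5 log₁₀ d + 5 = -0.09 − 5·0.2055 + 5 = 3.882
M − M_☉ = 3.882 − 4.83 = -0.948
L/L_☉ = 10^(−0.4 × -0.948) = 2.393

M ≈ 3.88; L/L_☉ ≈ 2.4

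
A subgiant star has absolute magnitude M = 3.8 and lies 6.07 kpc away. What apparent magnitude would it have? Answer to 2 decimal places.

d = 6.07 kpc = 6070 pc
m = M + 5 log₁₀ d − 5 = 3.8 + 5·3.7832 − 5 = 17.716

m ≈ 17.72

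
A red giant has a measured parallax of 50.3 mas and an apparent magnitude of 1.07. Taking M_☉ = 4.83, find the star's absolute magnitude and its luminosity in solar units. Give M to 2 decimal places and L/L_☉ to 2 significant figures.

M ≈ -0.42; L/L_☉ ≈ 130

d = 1/p = 1000/50.3 mas = 19.88 pc
M = m − 5 log₁₀ d + 5 = 1.07 − 5·1.2984 + 5 = -0.422
M − M_☉ = -0.422 − 4.83 = -5.252
L/L_☉ = 10^(−0.4 × -5.252) = 126.1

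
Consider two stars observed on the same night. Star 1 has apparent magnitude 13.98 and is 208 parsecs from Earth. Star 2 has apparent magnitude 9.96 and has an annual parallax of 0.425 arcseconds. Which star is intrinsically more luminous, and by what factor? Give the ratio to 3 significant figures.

Star 1 is more luminous, by a factor of 193.

Star 1: M = m − 5 log₁₀ d + 5 = 13.98 − 5·2.3181 + 5 = 7.390
Star 2: d = 1/p = 1/0.425″ = 2.353 pc
Star 2: M = m − 5 log₁₀ d + 5 = 9.96 − 5·0.3716 + 5 = 13.102
ΔM = M_1 − M_2 = 7.390 − (13.102) = -5.712; smaller M is more luminous → Star 1.
L ratio = 10^(0.4 |ΔM|) = 10^2.285 = 192.7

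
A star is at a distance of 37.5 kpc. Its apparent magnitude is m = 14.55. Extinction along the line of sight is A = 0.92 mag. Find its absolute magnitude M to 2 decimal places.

M ≈ -4.24

d = 37.5 kpc = 37500 pc
5 log₁₀(d/10 pc) = 5 log₁₀(37500) − 5 = 17.870
M = m − 5 log₁₀(d/10) − A = 14.55 − 17.870 − 0.92 = -4.240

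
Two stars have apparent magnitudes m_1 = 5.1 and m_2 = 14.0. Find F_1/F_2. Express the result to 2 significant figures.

F_1/F_2 ≈ 3600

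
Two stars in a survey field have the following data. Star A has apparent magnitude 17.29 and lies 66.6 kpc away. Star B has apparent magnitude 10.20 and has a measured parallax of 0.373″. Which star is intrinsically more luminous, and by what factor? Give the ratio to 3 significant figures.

Star A is more luminous, by a factor of 900000.

Star A: d = 66.6 kpc = 66600 pc
Star A: M = m − 5 log₁₀ d + 5 = 17.29 − 5·4.8235 + 5 = -1.827
Star B: d = 1/p = 1/0.373″ = 2.681 pc
Star B: M = m − 5 log₁₀ d + 5 = 10.20 − 5·0.4283 + 5 = 13.059
ΔM = M_A − M_B = -1.827 − (13.059) = -14.886; smaller M is more luminous → Star A.
L ratio = 10^(0.4 |ΔM|) = 10^5.954 = 900300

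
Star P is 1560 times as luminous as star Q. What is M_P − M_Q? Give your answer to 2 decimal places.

Pogson: ΔM = −2.5 log₁₀(ratio) = −2.5 log₁₀(1560) = −2.5 × 3.1931 = -7.983
Star P is brighter, so it has the smaller magnitude: the difference is negative.

M_P − M_Q ≈ -7.98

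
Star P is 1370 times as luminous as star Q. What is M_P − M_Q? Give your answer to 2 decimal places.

M_P − M_Q ≈ -7.84

Pogson: ΔM = −2.5 log₁₀(ratio) = −2.5 log₁₀(1370) = −2.5 × 3.1367 = -7.842
Star P is brighter, so it has the smaller magnitude: the difference is negative.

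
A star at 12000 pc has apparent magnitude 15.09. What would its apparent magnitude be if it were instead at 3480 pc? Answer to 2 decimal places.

Flux ∝ 1/d², so Δm = 5 log₁₀(d₂/d₁) = 5 log₁₀(3480/12000) = -2.688
m₂ = m₁ + Δm = 15.09 + (-2.688) = 12.402

m ≈ 12.40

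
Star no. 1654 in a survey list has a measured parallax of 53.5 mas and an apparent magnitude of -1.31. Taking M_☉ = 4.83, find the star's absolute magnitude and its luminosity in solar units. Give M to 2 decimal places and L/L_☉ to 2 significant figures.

M ≈ -2.67; L/L_☉ ≈ 1000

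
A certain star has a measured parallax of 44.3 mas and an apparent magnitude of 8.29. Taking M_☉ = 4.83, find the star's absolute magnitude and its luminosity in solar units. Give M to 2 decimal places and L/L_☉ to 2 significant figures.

d = 1/p = 1000/44.3 mas = 22.57 pc
M = m − 5 log₁₀ d + 5 = 8.29 − 5·1.3536 + 5 = 6.522
M − M_☉ = 6.522 − 4.83 = 1.692
L/L_☉ = 10^(−0.4 × 1.692) = 0.2105

M ≈ 6.52; L/L_☉ ≈ 0.21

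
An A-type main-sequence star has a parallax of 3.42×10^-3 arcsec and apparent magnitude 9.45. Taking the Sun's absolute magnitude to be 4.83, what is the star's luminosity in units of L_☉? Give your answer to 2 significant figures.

L/L_☉ ≈ 12

d = 1/p = 1/3.42×10^-3″ = 292.4 pc
M = m − 5 log₁₀ d + 5 = 9.45 − 5·2.4660 + 5 = 2.120
M − M_☉ = 2.120 − 4.83 = -2.710
L/L_☉ = 10^(−0.4 × -2.710) = 12.13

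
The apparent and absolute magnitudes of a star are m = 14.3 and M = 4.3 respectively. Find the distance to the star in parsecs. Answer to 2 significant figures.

d ≈ 1000 pc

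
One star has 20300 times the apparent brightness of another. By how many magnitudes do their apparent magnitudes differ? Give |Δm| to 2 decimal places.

Pogson: Δm = −2.5 log₁₀(ratio) = −2.5 log₁₀(20300) = −2.5 × 4.3075 = -10.769

|Δm| ≈ 10.77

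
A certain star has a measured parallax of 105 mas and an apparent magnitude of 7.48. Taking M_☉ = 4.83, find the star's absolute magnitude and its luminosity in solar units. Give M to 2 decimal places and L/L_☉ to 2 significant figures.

d = 1/p = 1000/105 mas = 9.524 pc
M = m − 5 log₁₀ d + 5 = 7.48 − 5·0.9788 + 5 = 7.586
M − M_☉ = 7.586 − 4.83 = 2.756
L/L_☉ = 10^(−0.4 × 2.756) = 0.07900

M ≈ 7.59; L/L_☉ ≈ 0.079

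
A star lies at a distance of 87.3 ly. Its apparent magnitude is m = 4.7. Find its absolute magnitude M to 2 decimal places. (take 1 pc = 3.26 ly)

M ≈ 2.56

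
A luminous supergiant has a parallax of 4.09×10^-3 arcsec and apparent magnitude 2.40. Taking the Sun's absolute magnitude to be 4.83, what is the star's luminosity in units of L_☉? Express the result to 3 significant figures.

L/L_☉ ≈ 5600

d = 1/p = 1/4.09×10^-3″ = 244.5 pc
M = m − 5 log₁₀ d + 5 = 2.40 − 5·2.3883 + 5 = -4.541
M − M_☉ = -4.541 − 4.83 = -9.371
L/L_☉ = 10^(−0.4 × -9.371) = 5605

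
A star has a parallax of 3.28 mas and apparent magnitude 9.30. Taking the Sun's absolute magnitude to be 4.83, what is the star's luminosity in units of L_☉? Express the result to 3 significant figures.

d = 1/p = 1000/3.28 mas = 304.9 pc
M = m − 5 log₁₀ d + 5 = 9.30 − 5·2.4841 + 5 = 1.879
M − M_☉ = 1.879 − 4.83 = -2.951
L/L_☉ = 10^(−0.4 × -2.951) = 15.14

L/L_☉ ≈ 15.1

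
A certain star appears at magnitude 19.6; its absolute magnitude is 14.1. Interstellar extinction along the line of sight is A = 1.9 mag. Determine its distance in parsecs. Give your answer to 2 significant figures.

m − M = 5 log₁₀(d/10 pc) + A  ⇒  19.6 − (14.1) − 1.9 = 5 log₁₀(d/10)
3.600 = 5 log₁₀(d/10)
log₁₀ d = (m − M − A)/5 + 1 = 1.7200
d = 10^1.7200 = 52.48 pc

d ≈ 52 pc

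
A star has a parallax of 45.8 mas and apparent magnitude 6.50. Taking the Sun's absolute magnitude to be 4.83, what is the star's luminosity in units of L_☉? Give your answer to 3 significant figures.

d = 1/p = 1000/45.8 mas = 21.83 pc
M = m − 5 log₁₀ d + 5 = 6.50 − 5·1.3391 + 5 = 4.804
M − M_☉ = 4.804 − 4.83 = -0.026
L/L_☉ = 10^(−0.4 × -0.026) = 1.024

L/L_☉ ≈ 1.02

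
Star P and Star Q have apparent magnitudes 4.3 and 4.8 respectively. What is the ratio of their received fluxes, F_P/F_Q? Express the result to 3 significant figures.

Δm = 4.3 − (4.8) = -0.5
Flux ratio = 10^(−0.4 Δm) = 10^(−0.4 × -0.5) = 10^0.200 = 1.585

F_P/F_Q ≈ 1.58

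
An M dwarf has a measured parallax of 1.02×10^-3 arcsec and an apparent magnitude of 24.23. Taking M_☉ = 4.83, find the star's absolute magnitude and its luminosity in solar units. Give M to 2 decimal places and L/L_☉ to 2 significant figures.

M ≈ 14.27; L/L_☉ ≈ 1.7×10^-4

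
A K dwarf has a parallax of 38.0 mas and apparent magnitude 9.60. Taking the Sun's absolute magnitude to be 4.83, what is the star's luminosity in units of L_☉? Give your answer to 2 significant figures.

d = 1/p = 1000/38.0 mas = 26.32 pc
M = m − 5 log₁₀ d + 5 = 9.60 − 5·1.4202 + 5 = 7.499
M − M_☉ = 7.499 − 4.83 = 2.669
L/L_☉ = 10^(−0.4 × 2.669) = 0.08559

L/L_☉ ≈ 0.086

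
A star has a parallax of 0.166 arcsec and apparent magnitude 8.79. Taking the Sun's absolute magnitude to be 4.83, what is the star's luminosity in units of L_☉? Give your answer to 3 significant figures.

L/L_☉ ≈ 9.46×10^-3

d = 1/p = 1/0.166″ = 6.024 pc
M = m − 5 log₁₀ d + 5 = 8.79 − 5·0.7799 + 5 = 9.891
M − M_☉ = 9.891 − 4.83 = 5.061
L/L_☉ = 10^(−0.4 × 5.061) = 9.458×10^-3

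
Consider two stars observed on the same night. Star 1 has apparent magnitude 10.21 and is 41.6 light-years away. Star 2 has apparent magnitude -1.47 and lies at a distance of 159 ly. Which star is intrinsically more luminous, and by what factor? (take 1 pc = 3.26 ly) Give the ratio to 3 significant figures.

Star 1: d = 41.6 ly / 3.26 = 12.76 pc
Star 1: M = m − 5 log₁₀ d + 5 = 10.21 − 5·1.1059 + 5 = 9.681
Star 2: d = 159 ly / 3.26 = 48.77 pc
Star 2: M = m − 5 log₁₀ d + 5 = -1.47 − 5·1.6882 + 5 = -4.911
ΔM = M_1 − M_2 = 9.681 − (-4.911) = 14.592; smaller M is more luminous → Star 2.
L ratio = 10^(0.4 |ΔM|) = 10^5.837 = 686400

Star 2 is more luminous, by a factor of 686000.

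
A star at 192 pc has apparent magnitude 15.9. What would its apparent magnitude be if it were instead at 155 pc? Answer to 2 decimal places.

m ≈ 15.44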